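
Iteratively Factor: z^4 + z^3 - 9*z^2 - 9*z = (z + 3)*(z^3 - 2*z^2 - 3*z) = (z + 1)*(z + 3)*(z^2 - 3*z) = (z - 3)*(z + 1)*(z + 3)*(z)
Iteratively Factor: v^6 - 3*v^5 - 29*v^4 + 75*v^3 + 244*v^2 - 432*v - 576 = (v - 3)*(v^5 - 29*v^3 - 12*v^2 + 208*v + 192) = (v - 3)*(v + 1)*(v^4 - v^3 - 28*v^2 + 16*v + 192) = (v - 4)*(v - 3)*(v + 1)*(v^3 + 3*v^2 - 16*v - 48) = (v - 4)*(v - 3)*(v + 1)*(v + 3)*(v^2 - 16) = (v - 4)*(v - 3)*(v + 1)*(v + 3)*(v + 4)*(v - 4)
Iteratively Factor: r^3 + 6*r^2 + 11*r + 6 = (r + 1)*(r^2 + 5*r + 6) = (r + 1)*(r + 2)*(r + 3)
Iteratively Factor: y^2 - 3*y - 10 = (y + 2)*(y - 5)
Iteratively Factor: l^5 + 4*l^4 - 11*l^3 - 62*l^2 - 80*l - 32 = (l + 2)*(l^4 + 2*l^3 - 15*l^2 - 32*l - 16) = (l + 1)*(l + 2)*(l^3 + l^2 - 16*l - 16) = (l + 1)^2*(l + 2)*(l^2 - 16) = (l - 4)*(l + 1)^2*(l + 2)*(l + 4)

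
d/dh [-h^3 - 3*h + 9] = -3*h^2 - 3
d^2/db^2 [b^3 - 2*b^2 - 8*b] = 6*b - 4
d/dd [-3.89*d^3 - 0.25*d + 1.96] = -11.67*d^2 - 0.25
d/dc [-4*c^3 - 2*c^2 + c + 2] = -12*c^2 - 4*c + 1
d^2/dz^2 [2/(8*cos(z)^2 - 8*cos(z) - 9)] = 16*(32*sin(z)^4 - 60*sin(z)^2 + 21*cos(z) - 6*cos(3*z) - 6)/(8*sin(z)^2 + 8*cos(z) + 1)^3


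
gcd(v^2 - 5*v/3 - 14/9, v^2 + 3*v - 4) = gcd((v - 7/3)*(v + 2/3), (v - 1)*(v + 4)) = 1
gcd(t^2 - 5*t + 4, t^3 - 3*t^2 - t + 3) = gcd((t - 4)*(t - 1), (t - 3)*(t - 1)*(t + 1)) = t - 1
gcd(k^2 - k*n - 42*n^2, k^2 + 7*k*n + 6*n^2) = k + 6*n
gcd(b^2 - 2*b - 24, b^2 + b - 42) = b - 6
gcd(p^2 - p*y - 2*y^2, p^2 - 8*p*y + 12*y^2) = -p + 2*y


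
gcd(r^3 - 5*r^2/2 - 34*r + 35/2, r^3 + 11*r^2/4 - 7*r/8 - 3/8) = r - 1/2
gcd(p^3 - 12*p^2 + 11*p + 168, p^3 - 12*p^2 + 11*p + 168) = p^3 - 12*p^2 + 11*p + 168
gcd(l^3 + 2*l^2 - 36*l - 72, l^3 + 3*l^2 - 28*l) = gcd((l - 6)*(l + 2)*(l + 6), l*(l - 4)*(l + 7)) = 1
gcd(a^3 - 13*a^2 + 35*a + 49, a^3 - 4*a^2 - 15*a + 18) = 1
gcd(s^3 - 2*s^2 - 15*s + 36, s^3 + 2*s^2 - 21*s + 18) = s - 3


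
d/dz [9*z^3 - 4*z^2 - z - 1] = 27*z^2 - 8*z - 1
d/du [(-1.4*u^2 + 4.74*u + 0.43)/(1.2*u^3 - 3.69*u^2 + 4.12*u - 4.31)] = (1.68*u^4 - 11.376*u^3 + 10.1746*u^2 + 15.2414*u - 22.201)/(1.44*u^6 - 8.856*u^5 + 23.5041*u^4 - 40.7496*u^3 + 48.7822*u^2 - 35.5144*u + 18.5761)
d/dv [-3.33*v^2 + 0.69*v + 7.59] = 0.69 - 6.66*v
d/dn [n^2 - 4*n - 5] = 2*n - 4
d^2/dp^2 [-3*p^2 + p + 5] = -6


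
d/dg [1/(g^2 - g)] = (1 - 2*g)/(g^2*(g - 1)^2)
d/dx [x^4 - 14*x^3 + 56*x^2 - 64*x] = 4*x^3 - 42*x^2 + 112*x - 64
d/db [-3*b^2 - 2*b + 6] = -6*b - 2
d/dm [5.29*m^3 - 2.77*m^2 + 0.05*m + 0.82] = 15.87*m^2 - 5.54*m + 0.05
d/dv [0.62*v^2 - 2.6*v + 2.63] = 1.24*v - 2.6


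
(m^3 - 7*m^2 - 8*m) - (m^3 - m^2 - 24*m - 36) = -6*m^2 + 16*m + 36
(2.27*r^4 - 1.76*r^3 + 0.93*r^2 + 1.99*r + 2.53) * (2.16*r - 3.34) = 4.9032*r^5 - 11.3834*r^4 + 7.8872*r^3 + 1.1922*r^2 - 1.1818*r - 8.4502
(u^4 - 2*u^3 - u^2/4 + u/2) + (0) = u^4 - 2*u^3 - u^2/4 + u/2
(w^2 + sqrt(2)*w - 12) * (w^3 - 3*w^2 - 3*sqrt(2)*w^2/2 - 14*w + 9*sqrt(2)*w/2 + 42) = w^5 - 3*w^4 - sqrt(2)*w^4/2 - 29*w^3 + 3*sqrt(2)*w^3/2 + 4*sqrt(2)*w^2 + 87*w^2 - 12*sqrt(2)*w + 168*w - 504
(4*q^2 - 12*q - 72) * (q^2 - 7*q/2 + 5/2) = 4*q^4 - 26*q^3 - 20*q^2 + 222*q - 180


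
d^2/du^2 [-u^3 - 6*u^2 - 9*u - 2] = -6*u - 12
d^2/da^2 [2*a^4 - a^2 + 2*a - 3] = 24*a^2 - 2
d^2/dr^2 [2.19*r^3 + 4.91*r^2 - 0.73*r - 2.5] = 13.14*r + 9.82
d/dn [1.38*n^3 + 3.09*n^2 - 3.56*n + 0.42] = 4.14*n^2 + 6.18*n - 3.56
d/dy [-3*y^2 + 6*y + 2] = 6 - 6*y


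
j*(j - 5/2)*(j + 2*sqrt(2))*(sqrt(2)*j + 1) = sqrt(2)*j^4 - 5*sqrt(2)*j^3/2 + 5*j^3 - 25*j^2/2 + 2*sqrt(2)*j^2 - 5*sqrt(2)*j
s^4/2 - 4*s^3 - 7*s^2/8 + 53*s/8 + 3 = (s/2 + 1/2)*(s - 8)*(s - 3/2)*(s + 1/2)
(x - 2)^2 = x^2 - 4*x + 4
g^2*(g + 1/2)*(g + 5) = g^4 + 11*g^3/2 + 5*g^2/2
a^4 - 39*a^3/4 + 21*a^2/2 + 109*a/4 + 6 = (a - 8)*(a - 3)*(a + 1/4)*(a + 1)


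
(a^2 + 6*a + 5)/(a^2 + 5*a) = (a + 1)/a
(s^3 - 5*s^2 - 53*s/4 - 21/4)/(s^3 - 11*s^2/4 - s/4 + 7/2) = (4*s^3 - 20*s^2 - 53*s - 21)/(4*s^3 - 11*s^2 - s + 14)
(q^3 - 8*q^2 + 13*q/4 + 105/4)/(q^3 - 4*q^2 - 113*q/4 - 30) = (2*q^2 - 19*q + 35)/(2*q^2 - 11*q - 40)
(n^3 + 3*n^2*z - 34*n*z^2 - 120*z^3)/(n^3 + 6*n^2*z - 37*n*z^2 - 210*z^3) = (n + 4*z)/(n + 7*z)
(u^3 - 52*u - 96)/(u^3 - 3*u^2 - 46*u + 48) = (u + 2)/(u - 1)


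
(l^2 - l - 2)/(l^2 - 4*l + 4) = (l + 1)/(l - 2)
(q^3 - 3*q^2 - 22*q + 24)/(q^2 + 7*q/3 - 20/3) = 3*(q^2 - 7*q + 6)/(3*q - 5)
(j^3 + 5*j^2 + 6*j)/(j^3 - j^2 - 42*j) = (j^2 + 5*j + 6)/(j^2 - j - 42)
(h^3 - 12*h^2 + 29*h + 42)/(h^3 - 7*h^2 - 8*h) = (h^2 - 13*h + 42)/(h*(h - 8))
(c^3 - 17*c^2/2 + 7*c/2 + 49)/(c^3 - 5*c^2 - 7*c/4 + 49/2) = 2*(c - 7)/(2*c - 7)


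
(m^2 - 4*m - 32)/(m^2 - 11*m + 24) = (m + 4)/(m - 3)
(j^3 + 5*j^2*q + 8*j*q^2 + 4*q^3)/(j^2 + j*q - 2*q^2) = (-j^2 - 3*j*q - 2*q^2)/(-j + q)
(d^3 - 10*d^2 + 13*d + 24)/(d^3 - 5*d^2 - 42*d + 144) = (d + 1)/(d + 6)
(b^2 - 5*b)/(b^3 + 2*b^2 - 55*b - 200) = b*(b - 5)/(b^3 + 2*b^2 - 55*b - 200)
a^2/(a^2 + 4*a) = a/(a + 4)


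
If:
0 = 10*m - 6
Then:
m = 3/5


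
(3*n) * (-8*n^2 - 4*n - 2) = -24*n^3 - 12*n^2 - 6*n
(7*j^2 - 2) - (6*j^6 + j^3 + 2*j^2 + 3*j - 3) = -6*j^6 - j^3 + 5*j^2 - 3*j + 1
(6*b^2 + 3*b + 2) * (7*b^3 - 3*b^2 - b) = 42*b^5 + 3*b^4 - b^3 - 9*b^2 - 2*b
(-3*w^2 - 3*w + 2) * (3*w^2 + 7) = -9*w^4 - 9*w^3 - 15*w^2 - 21*w + 14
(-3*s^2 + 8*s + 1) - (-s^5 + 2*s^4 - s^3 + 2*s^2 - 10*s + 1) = s^5 - 2*s^4 + s^3 - 5*s^2 + 18*s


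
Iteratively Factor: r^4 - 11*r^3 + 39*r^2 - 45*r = (r - 5)*(r^3 - 6*r^2 + 9*r) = (r - 5)*(r - 3)*(r^2 - 3*r) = r*(r - 5)*(r - 3)*(r - 3)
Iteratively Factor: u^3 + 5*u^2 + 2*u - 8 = (u + 2)*(u^2 + 3*u - 4) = (u + 2)*(u + 4)*(u - 1)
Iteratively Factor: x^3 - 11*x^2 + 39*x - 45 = (x - 5)*(x^2 - 6*x + 9) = (x - 5)*(x - 3)*(x - 3)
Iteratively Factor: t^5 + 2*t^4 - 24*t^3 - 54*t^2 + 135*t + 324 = (t + 3)*(t^4 - t^3 - 21*t^2 + 9*t + 108) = (t + 3)^2*(t^3 - 4*t^2 - 9*t + 36) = (t - 3)*(t + 3)^2*(t^2 - t - 12) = (t - 4)*(t - 3)*(t + 3)^2*(t + 3)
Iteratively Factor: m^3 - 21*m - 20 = (m + 1)*(m^2 - m - 20) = (m + 1)*(m + 4)*(m - 5)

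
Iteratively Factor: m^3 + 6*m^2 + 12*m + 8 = (m + 2)*(m^2 + 4*m + 4) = (m + 2)^2*(m + 2)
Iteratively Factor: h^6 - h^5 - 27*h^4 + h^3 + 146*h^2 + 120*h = (h + 2)*(h^5 - 3*h^4 - 21*h^3 + 43*h^2 + 60*h) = (h - 5)*(h + 2)*(h^4 + 2*h^3 - 11*h^2 - 12*h) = h*(h - 5)*(h + 2)*(h^3 + 2*h^2 - 11*h - 12) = h*(h - 5)*(h + 1)*(h + 2)*(h^2 + h - 12) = h*(h - 5)*(h + 1)*(h + 2)*(h + 4)*(h - 3)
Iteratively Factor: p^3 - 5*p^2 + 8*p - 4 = (p - 2)*(p^2 - 3*p + 2) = (p - 2)^2*(p - 1)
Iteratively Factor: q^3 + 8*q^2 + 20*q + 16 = (q + 2)*(q^2 + 6*q + 8) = (q + 2)^2*(q + 4)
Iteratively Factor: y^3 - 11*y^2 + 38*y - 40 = (y - 4)*(y^2 - 7*y + 10) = (y - 4)*(y - 2)*(y - 5)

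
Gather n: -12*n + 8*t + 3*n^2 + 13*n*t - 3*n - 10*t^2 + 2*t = 3*n^2 + n*(13*t - 15) - 10*t^2 + 10*t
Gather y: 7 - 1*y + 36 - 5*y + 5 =48 - 6*y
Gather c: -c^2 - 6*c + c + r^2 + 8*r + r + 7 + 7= -c^2 - 5*c + r^2 + 9*r + 14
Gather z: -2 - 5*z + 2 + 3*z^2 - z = 3*z^2 - 6*z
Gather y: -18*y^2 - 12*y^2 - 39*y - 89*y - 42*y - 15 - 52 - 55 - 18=-30*y^2 - 170*y - 140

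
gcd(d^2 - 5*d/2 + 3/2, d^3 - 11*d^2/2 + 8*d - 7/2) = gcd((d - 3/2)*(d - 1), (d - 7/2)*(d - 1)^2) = d - 1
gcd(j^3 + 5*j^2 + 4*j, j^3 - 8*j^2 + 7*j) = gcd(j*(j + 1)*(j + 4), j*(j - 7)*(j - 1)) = j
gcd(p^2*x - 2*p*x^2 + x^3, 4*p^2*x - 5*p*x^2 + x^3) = -p*x + x^2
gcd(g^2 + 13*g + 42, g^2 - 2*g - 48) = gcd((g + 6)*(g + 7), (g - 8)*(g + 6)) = g + 6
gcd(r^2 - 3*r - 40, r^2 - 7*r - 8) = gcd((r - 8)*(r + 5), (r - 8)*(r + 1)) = r - 8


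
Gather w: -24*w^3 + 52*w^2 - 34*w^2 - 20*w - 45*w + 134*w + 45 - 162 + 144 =-24*w^3 + 18*w^2 + 69*w + 27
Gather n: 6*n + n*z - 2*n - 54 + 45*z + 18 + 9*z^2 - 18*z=n*(z + 4) + 9*z^2 + 27*z - 36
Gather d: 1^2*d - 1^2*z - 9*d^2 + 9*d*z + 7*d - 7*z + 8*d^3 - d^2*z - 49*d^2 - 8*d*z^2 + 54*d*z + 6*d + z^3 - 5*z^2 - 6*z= 8*d^3 + d^2*(-z - 58) + d*(-8*z^2 + 63*z + 14) + z^3 - 5*z^2 - 14*z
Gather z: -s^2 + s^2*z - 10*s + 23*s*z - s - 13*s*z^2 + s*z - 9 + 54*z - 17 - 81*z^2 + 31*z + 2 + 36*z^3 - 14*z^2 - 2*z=-s^2 - 11*s + 36*z^3 + z^2*(-13*s - 95) + z*(s^2 + 24*s + 83) - 24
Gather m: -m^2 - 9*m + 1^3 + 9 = -m^2 - 9*m + 10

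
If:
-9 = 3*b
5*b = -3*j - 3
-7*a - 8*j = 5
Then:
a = -37/7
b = -3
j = 4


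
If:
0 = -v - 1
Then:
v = -1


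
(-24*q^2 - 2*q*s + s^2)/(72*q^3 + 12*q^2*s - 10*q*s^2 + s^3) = (-4*q - s)/(12*q^2 + 4*q*s - s^2)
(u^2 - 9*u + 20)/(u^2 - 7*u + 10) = (u - 4)/(u - 2)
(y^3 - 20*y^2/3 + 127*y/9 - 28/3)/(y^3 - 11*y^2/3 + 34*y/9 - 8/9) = (3*y^2 - 16*y + 21)/(3*y^2 - 7*y + 2)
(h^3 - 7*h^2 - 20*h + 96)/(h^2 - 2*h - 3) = (h^2 - 4*h - 32)/(h + 1)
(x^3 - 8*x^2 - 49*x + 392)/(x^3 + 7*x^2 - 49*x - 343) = (x - 8)/(x + 7)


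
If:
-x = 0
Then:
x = 0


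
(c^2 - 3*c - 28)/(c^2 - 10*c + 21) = (c + 4)/(c - 3)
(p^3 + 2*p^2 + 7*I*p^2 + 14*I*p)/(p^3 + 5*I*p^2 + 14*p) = (p + 2)/(p - 2*I)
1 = 1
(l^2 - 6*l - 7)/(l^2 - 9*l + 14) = (l + 1)/(l - 2)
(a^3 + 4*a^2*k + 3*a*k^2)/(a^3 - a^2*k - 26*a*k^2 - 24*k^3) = a*(a + 3*k)/(a^2 - 2*a*k - 24*k^2)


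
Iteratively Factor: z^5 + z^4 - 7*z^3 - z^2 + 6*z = (z - 2)*(z^4 + 3*z^3 - z^2 - 3*z) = (z - 2)*(z + 1)*(z^3 + 2*z^2 - 3*z) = (z - 2)*(z - 1)*(z + 1)*(z^2 + 3*z) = (z - 2)*(z - 1)*(z + 1)*(z + 3)*(z)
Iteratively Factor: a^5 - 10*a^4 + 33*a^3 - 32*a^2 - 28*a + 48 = (a + 1)*(a^4 - 11*a^3 + 44*a^2 - 76*a + 48) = (a - 3)*(a + 1)*(a^3 - 8*a^2 + 20*a - 16) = (a - 4)*(a - 3)*(a + 1)*(a^2 - 4*a + 4) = (a - 4)*(a - 3)*(a - 2)*(a + 1)*(a - 2)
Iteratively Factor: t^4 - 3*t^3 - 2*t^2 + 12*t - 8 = (t + 2)*(t^3 - 5*t^2 + 8*t - 4) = (t - 2)*(t + 2)*(t^2 - 3*t + 2) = (t - 2)*(t - 1)*(t + 2)*(t - 2)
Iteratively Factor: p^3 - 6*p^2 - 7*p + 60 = (p + 3)*(p^2 - 9*p + 20) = (p - 5)*(p + 3)*(p - 4)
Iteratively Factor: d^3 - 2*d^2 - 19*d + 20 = (d - 5)*(d^2 + 3*d - 4) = (d - 5)*(d + 4)*(d - 1)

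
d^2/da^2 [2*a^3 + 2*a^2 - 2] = 12*a + 4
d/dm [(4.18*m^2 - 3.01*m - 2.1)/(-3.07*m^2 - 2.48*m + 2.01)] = (-19.6071*m^2 + 3.9096*m - 11.2581)/(9.4249*m^4 + 15.2272*m^3 - 6.191*m^2 - 9.9696*m + 4.0401)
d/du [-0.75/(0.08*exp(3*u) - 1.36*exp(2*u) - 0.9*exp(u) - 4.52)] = (0.18*exp(2*u) - 2.04*exp(u) - 0.675)*exp(u)/(-0.08*exp(3*u) + 1.36*exp(2*u) + 0.9*exp(u) + 4.52)^2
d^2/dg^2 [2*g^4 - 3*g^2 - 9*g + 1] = 24*g^2 - 6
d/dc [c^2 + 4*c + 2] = 2*c + 4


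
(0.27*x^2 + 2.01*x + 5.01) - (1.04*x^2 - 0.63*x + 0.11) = -0.77*x^2 + 2.64*x + 4.9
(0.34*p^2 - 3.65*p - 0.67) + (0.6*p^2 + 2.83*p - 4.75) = 0.94*p^2 - 0.82*p - 5.42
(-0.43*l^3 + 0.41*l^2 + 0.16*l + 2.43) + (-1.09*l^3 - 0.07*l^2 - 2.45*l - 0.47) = -1.52*l^3 + 0.34*l^2 - 2.29*l + 1.96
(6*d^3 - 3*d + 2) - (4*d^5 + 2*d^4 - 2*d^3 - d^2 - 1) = -4*d^5 - 2*d^4 + 8*d^3 + d^2 - 3*d + 3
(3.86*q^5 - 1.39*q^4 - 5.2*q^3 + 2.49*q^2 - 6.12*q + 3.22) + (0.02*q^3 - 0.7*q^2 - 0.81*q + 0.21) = 3.86*q^5 - 1.39*q^4 - 5.18*q^3 + 1.79*q^2 - 6.93*q + 3.43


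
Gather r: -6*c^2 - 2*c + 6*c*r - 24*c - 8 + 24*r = -6*c^2 - 26*c + r*(6*c + 24) - 8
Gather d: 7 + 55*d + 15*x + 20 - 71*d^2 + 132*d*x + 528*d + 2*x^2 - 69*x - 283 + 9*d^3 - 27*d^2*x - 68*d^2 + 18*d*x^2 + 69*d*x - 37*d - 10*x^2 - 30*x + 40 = 9*d^3 + d^2*(-27*x - 139) + d*(18*x^2 + 201*x + 546) - 8*x^2 - 84*x - 216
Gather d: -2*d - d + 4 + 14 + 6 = 24 - 3*d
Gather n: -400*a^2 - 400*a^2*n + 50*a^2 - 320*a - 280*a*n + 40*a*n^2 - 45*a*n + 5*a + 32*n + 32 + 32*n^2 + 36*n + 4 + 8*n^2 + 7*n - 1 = -350*a^2 - 315*a + n^2*(40*a + 40) + n*(-400*a^2 - 325*a + 75) + 35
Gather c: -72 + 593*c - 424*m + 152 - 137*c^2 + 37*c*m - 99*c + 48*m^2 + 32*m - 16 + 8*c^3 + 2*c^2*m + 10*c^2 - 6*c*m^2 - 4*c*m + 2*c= 8*c^3 + c^2*(2*m - 127) + c*(-6*m^2 + 33*m + 496) + 48*m^2 - 392*m + 64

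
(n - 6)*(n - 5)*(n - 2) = n^3 - 13*n^2 + 52*n - 60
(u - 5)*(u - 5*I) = u^2 - 5*u - 5*I*u + 25*I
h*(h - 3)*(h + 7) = h^3 + 4*h^2 - 21*h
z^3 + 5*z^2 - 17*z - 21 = (z - 3)*(z + 1)*(z + 7)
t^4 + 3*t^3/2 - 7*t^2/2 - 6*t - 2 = (t - 2)*(t + 1/2)*(t + 1)*(t + 2)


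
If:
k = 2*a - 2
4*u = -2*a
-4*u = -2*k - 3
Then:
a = 1/6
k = -5/3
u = -1/12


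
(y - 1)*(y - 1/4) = y^2 - 5*y/4 + 1/4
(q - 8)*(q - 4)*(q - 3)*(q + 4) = q^4 - 11*q^3 + 8*q^2 + 176*q - 384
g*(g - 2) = g^2 - 2*g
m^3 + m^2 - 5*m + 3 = (m - 1)^2*(m + 3)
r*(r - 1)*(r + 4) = r^3 + 3*r^2 - 4*r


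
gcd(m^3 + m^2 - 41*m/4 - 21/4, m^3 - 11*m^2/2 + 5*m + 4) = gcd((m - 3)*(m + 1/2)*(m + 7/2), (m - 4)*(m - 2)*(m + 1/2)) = m + 1/2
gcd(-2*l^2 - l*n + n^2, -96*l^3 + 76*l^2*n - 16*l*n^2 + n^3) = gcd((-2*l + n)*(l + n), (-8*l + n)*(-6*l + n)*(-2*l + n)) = 2*l - n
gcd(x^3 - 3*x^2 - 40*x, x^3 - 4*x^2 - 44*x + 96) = x - 8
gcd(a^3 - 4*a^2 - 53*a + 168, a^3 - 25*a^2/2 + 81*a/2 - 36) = a^2 - 11*a + 24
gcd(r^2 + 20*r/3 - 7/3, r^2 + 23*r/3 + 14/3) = r + 7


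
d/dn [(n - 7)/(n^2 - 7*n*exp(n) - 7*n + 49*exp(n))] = (7*exp(n) - 1)/(n^2 - 14*n*exp(n) + 49*exp(2*n))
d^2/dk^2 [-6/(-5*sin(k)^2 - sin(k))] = 6*(-100*sin(k) - 15 + 149/sin(k) + 30/sin(k)^2 + 2/sin(k)^3)/(5*sin(k) + 1)^3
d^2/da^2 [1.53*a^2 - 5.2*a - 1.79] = 3.06000000000000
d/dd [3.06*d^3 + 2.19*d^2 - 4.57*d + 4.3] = 9.18*d^2 + 4.38*d - 4.57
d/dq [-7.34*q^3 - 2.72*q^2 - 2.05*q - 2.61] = -22.02*q^2 - 5.44*q - 2.05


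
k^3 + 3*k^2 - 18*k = k*(k - 3)*(k + 6)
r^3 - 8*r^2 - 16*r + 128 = (r - 8)*(r - 4)*(r + 4)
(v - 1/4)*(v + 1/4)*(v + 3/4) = v^3 + 3*v^2/4 - v/16 - 3/64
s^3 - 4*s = s*(s - 2)*(s + 2)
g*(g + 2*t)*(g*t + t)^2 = g^4*t^2 + 2*g^3*t^3 + 2*g^3*t^2 + 4*g^2*t^3 + g^2*t^2 + 2*g*t^3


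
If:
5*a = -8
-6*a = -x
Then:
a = -8/5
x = -48/5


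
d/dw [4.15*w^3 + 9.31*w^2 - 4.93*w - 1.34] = 12.45*w^2 + 18.62*w - 4.93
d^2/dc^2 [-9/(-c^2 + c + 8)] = 18*(c^2 - c - (2*c - 1)^2 - 8)/(-c^2 + c + 8)^3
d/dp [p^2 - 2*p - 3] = 2*p - 2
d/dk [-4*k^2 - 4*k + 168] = -8*k - 4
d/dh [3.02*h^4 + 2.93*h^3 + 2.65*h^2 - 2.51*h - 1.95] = 12.08*h^3 + 8.79*h^2 + 5.3*h - 2.51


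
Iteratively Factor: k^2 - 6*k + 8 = (k - 2)*(k - 4)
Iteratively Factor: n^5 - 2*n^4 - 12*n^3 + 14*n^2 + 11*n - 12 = (n - 1)*(n^4 - n^3 - 13*n^2 + n + 12) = (n - 1)*(n + 3)*(n^3 - 4*n^2 - n + 4) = (n - 1)*(n + 1)*(n + 3)*(n^2 - 5*n + 4) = (n - 4)*(n - 1)*(n + 1)*(n + 3)*(n - 1)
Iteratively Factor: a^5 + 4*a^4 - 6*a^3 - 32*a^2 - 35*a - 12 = (a + 1)*(a^4 + 3*a^3 - 9*a^2 - 23*a - 12) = (a - 3)*(a + 1)*(a^3 + 6*a^2 + 9*a + 4) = (a - 3)*(a + 1)^2*(a^2 + 5*a + 4) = (a - 3)*(a + 1)^2*(a + 4)*(a + 1)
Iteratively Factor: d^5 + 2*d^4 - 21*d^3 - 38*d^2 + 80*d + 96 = (d + 1)*(d^4 + d^3 - 22*d^2 - 16*d + 96) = (d + 1)*(d + 4)*(d^3 - 3*d^2 - 10*d + 24) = (d + 1)*(d + 3)*(d + 4)*(d^2 - 6*d + 8) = (d - 2)*(d + 1)*(d + 3)*(d + 4)*(d - 4)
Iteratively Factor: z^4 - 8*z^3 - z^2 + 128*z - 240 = (z - 5)*(z^3 - 3*z^2 - 16*z + 48) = (z - 5)*(z - 4)*(z^2 + z - 12) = (z - 5)*(z - 4)*(z - 3)*(z + 4)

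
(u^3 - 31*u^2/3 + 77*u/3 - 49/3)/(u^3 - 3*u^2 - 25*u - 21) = (3*u^2 - 10*u + 7)/(3*(u^2 + 4*u + 3))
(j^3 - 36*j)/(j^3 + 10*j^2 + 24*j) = (j - 6)/(j + 4)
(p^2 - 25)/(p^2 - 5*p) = (p + 5)/p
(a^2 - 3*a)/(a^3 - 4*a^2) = (a - 3)/(a*(a - 4))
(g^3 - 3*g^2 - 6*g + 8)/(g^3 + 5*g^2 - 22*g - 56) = (g - 1)/(g + 7)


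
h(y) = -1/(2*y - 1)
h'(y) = 2/(2*y - 1)^2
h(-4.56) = 0.10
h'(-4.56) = 0.02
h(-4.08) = 0.11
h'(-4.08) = 0.02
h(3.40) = -0.17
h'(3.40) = 0.06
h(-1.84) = 0.21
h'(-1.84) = 0.09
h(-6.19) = 0.07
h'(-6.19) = 0.01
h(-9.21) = 0.05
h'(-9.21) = 0.01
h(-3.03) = 0.14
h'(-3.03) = 0.04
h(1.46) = -0.52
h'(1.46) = 0.54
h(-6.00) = 0.08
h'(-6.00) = 0.01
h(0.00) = 1.00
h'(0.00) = 2.00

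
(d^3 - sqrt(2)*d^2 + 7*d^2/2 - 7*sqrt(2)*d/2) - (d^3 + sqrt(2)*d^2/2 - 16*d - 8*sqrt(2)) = -3*sqrt(2)*d^2/2 + 7*d^2/2 - 7*sqrt(2)*d/2 + 16*d + 8*sqrt(2)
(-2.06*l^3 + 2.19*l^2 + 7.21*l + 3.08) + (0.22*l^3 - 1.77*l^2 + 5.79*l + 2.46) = -1.84*l^3 + 0.42*l^2 + 13.0*l + 5.54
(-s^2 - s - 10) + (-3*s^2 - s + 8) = -4*s^2 - 2*s - 2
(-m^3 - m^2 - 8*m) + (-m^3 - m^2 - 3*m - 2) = -2*m^3 - 2*m^2 - 11*m - 2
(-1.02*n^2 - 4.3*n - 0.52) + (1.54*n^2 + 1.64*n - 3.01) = 0.52*n^2 - 2.66*n - 3.53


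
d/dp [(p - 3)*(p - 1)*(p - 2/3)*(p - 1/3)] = 4*p^3 - 15*p^2 + 130*p/9 - 35/9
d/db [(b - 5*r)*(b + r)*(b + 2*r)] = 3*b^2 - 4*b*r - 13*r^2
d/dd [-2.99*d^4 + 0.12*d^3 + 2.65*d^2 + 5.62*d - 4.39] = -11.96*d^3 + 0.36*d^2 + 5.3*d + 5.62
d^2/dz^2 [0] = 0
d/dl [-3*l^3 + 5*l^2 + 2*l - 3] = -9*l^2 + 10*l + 2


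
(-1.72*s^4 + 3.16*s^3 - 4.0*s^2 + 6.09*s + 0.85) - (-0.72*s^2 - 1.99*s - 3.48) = -1.72*s^4 + 3.16*s^3 - 3.28*s^2 + 8.08*s + 4.33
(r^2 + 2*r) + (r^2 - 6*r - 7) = 2*r^2 - 4*r - 7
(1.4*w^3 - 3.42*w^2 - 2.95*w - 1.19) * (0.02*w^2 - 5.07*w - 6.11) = 0.028*w^5 - 7.1664*w^4 + 8.7264*w^3 + 35.8289*w^2 + 24.0578*w + 7.2709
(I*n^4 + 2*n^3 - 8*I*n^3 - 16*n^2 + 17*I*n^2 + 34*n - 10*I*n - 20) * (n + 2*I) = I*n^5 - 8*I*n^4 + 21*I*n^3 - 42*I*n^2 + 68*I*n - 40*I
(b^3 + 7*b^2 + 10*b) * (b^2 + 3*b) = b^5 + 10*b^4 + 31*b^3 + 30*b^2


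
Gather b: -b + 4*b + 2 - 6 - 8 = 3*b - 12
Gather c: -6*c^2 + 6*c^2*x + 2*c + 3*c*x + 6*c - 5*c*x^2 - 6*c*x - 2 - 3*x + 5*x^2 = c^2*(6*x - 6) + c*(-5*x^2 - 3*x + 8) + 5*x^2 - 3*x - 2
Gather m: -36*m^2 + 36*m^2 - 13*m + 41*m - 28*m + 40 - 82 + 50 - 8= 0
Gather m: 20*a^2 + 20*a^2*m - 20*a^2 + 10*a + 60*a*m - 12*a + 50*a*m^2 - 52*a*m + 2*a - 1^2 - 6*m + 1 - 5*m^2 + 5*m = m^2*(50*a - 5) + m*(20*a^2 + 8*a - 1)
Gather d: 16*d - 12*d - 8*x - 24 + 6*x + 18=4*d - 2*x - 6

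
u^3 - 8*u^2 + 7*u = u*(u - 7)*(u - 1)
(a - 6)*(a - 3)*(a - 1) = a^3 - 10*a^2 + 27*a - 18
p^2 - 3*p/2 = p*(p - 3/2)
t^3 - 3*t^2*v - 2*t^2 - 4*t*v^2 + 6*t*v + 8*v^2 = (t - 2)*(t - 4*v)*(t + v)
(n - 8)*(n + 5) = n^2 - 3*n - 40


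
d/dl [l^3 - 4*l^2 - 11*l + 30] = 3*l^2 - 8*l - 11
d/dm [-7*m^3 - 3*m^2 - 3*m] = -21*m^2 - 6*m - 3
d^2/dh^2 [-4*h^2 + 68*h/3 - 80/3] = -8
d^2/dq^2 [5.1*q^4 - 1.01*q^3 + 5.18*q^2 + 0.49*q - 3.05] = 61.2*q^2 - 6.06*q + 10.36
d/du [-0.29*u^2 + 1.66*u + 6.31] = 1.66 - 0.58*u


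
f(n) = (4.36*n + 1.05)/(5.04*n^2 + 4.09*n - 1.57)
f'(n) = (-10.08*n - 4.09)*(4.36*n + 1.05)/(5.04*n^2 + 4.09*n - 1.57)^2 + 4.36/(5.04*n^2 + 4.09*n - 1.57)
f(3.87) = 0.20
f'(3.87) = -0.05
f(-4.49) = -0.23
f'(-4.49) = -0.06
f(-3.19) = -0.35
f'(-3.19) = -0.15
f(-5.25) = -0.19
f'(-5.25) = -0.04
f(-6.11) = -0.16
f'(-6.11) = -0.03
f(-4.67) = -0.22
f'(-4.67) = -0.06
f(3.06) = 0.25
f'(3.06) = -0.07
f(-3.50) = -0.31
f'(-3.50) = -0.12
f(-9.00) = -0.10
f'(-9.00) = -0.01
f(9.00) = 0.09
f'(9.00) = -0.01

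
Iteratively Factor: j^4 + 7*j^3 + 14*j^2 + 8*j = (j + 2)*(j^3 + 5*j^2 + 4*j) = (j + 2)*(j + 4)*(j^2 + j) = (j + 1)*(j + 2)*(j + 4)*(j)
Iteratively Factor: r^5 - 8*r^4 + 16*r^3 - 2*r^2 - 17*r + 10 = (r - 5)*(r^4 - 3*r^3 + r^2 + 3*r - 2) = (r - 5)*(r - 1)*(r^3 - 2*r^2 - r + 2) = (r - 5)*(r - 1)^2*(r^2 - r - 2) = (r - 5)*(r - 1)^2*(r + 1)*(r - 2)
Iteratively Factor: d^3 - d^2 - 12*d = (d)*(d^2 - d - 12) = d*(d - 4)*(d + 3)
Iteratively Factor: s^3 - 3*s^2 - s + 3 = (s - 1)*(s^2 - 2*s - 3) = (s - 1)*(s + 1)*(s - 3)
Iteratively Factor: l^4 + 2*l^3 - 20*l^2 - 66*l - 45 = (l + 1)*(l^3 + l^2 - 21*l - 45) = (l - 5)*(l + 1)*(l^2 + 6*l + 9) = (l - 5)*(l + 1)*(l + 3)*(l + 3)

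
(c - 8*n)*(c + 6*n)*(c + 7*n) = c^3 + 5*c^2*n - 62*c*n^2 - 336*n^3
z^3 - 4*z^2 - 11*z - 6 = (z - 6)*(z + 1)^2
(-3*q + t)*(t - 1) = -3*q*t + 3*q + t^2 - t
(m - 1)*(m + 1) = m^2 - 1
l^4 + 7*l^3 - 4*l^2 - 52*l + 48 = (l - 2)*(l - 1)*(l + 4)*(l + 6)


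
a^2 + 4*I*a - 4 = (a + 2*I)^2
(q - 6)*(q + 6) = q^2 - 36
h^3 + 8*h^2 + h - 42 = (h - 2)*(h + 3)*(h + 7)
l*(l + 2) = l^2 + 2*l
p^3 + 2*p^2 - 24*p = p*(p - 4)*(p + 6)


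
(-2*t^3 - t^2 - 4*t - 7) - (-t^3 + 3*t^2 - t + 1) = -t^3 - 4*t^2 - 3*t - 8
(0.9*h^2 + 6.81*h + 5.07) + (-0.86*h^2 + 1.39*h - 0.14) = 0.04*h^2 + 8.2*h + 4.93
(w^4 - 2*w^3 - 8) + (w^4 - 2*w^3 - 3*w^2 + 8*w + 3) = 2*w^4 - 4*w^3 - 3*w^2 + 8*w - 5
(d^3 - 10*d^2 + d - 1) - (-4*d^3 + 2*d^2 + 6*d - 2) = 5*d^3 - 12*d^2 - 5*d + 1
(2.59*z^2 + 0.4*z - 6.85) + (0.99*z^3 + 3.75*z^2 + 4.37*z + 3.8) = 0.99*z^3 + 6.34*z^2 + 4.77*z - 3.05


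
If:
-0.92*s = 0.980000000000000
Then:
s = -1.07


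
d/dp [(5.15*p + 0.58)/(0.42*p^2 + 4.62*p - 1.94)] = (2.163*p^2 + 23.793*p - (0.84*p + 4.62)*(5.15*p + 0.58) - 9.991)/(0.42*p^2 + 4.62*p - 1.94)^2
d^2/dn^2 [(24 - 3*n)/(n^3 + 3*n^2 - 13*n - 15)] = 6*(-(n - 8)*(3*n^2 + 6*n - 13)^2 + (3*n^2 + 6*n + 3*(n - 8)*(n + 1) - 13)*(n^3 + 3*n^2 - 13*n - 15))/(n^3 + 3*n^2 - 13*n - 15)^3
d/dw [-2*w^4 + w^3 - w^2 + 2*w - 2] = -8*w^3 + 3*w^2 - 2*w + 2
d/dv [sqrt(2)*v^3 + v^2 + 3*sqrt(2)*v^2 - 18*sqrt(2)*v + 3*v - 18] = 3*sqrt(2)*v^2 + 2*v + 6*sqrt(2)*v - 18*sqrt(2) + 3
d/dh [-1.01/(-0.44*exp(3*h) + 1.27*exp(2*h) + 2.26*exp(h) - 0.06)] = (-1.3332*exp(2*h) + 2.5654*exp(h) + 2.2826)*exp(h)/(0.44*exp(3*h) - 1.27*exp(2*h) - 2.26*exp(h) + 0.06)^2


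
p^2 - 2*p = p*(p - 2)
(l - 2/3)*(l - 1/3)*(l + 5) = l^3 + 4*l^2 - 43*l/9 + 10/9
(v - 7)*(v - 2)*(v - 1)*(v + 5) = v^4 - 5*v^3 - 27*v^2 + 101*v - 70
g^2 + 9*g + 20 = (g + 4)*(g + 5)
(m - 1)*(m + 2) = m^2 + m - 2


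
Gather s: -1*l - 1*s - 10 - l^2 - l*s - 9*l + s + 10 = -l^2 - l*s - 10*l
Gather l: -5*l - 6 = -5*l - 6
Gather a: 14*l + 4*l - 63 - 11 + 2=18*l - 72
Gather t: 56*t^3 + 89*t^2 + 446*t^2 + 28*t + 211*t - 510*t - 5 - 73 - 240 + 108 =56*t^3 + 535*t^2 - 271*t - 210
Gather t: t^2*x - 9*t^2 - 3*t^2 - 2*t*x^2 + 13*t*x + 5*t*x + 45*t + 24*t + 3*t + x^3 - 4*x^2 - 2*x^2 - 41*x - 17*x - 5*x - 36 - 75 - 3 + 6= t^2*(x - 12) + t*(-2*x^2 + 18*x + 72) + x^3 - 6*x^2 - 63*x - 108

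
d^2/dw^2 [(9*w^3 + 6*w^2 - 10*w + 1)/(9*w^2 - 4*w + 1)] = 18*(-59*w^3 - 3*w^2 + 21*w - 3)/(729*w^6 - 972*w^5 + 675*w^4 - 280*w^3 + 75*w^2 - 12*w + 1)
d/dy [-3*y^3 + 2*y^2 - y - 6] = -9*y^2 + 4*y - 1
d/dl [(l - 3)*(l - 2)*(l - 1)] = 3*l^2 - 12*l + 11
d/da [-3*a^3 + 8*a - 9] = 8 - 9*a^2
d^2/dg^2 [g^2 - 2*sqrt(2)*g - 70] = 2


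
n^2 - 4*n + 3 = (n - 3)*(n - 1)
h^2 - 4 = (h - 2)*(h + 2)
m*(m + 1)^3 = m^4 + 3*m^3 + 3*m^2 + m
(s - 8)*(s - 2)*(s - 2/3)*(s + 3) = s^4 - 23*s^3/3 - 28*s^2/3 + 172*s/3 - 32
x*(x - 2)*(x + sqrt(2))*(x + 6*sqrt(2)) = x^4 - 2*x^3 + 7*sqrt(2)*x^3 - 14*sqrt(2)*x^2 + 12*x^2 - 24*x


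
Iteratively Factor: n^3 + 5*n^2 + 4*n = (n + 4)*(n^2 + n) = (n + 1)*(n + 4)*(n)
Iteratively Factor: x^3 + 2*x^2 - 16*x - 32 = (x - 4)*(x^2 + 6*x + 8) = (x - 4)*(x + 2)*(x + 4)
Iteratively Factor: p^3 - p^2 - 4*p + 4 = (p - 1)*(p^2 - 4) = (p - 1)*(p + 2)*(p - 2)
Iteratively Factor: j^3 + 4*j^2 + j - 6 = (j + 3)*(j^2 + j - 2) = (j - 1)*(j + 3)*(j + 2)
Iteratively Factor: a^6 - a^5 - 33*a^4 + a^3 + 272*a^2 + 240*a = (a + 4)*(a^5 - 5*a^4 - 13*a^3 + 53*a^2 + 60*a) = (a - 5)*(a + 4)*(a^4 - 13*a^2 - 12*a) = (a - 5)*(a + 1)*(a + 4)*(a^3 - a^2 - 12*a) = a*(a - 5)*(a + 1)*(a + 4)*(a^2 - a - 12) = a*(a - 5)*(a - 4)*(a + 1)*(a + 4)*(a + 3)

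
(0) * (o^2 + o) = 0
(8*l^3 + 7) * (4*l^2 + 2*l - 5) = 32*l^5 + 16*l^4 - 40*l^3 + 28*l^2 + 14*l - 35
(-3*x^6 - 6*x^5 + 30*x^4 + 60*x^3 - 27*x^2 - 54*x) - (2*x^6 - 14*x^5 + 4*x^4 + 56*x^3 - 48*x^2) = -5*x^6 + 8*x^5 + 26*x^4 + 4*x^3 + 21*x^2 - 54*x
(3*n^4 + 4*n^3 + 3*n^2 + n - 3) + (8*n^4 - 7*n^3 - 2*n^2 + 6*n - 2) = 11*n^4 - 3*n^3 + n^2 + 7*n - 5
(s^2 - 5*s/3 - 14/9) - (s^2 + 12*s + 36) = -41*s/3 - 338/9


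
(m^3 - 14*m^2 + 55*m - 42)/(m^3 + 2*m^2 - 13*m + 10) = (m^2 - 13*m + 42)/(m^2 + 3*m - 10)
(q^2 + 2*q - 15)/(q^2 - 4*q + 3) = (q + 5)/(q - 1)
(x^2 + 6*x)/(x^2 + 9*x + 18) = x/(x + 3)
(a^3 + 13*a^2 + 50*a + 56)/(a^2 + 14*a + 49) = (a^2 + 6*a + 8)/(a + 7)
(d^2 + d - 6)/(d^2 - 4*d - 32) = (-d^2 - d + 6)/(-d^2 + 4*d + 32)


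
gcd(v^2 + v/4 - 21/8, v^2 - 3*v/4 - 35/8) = v + 7/4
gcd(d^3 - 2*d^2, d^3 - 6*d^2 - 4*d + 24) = d - 2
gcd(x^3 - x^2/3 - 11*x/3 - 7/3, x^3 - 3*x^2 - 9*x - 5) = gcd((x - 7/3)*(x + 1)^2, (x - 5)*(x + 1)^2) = x^2 + 2*x + 1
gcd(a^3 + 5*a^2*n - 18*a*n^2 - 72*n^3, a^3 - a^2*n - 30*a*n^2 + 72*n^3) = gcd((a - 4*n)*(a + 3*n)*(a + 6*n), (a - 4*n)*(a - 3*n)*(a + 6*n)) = a^2 + 2*a*n - 24*n^2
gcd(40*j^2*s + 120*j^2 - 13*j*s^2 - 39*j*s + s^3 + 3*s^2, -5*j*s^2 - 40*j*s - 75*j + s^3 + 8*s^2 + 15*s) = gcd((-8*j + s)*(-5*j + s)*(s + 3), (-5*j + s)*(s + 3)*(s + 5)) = -5*j*s - 15*j + s^2 + 3*s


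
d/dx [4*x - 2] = 4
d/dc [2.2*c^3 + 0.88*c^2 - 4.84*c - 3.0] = 6.6*c^2 + 1.76*c - 4.84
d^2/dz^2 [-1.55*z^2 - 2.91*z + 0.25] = -3.10000000000000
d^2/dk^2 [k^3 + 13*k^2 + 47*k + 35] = 6*k + 26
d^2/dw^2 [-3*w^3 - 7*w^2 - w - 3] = -18*w - 14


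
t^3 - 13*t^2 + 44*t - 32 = (t - 8)*(t - 4)*(t - 1)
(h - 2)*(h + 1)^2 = h^3 - 3*h - 2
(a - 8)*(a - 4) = a^2 - 12*a + 32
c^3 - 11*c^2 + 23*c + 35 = (c - 7)*(c - 5)*(c + 1)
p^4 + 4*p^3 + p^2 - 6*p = p*(p - 1)*(p + 2)*(p + 3)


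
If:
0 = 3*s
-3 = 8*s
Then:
No Solution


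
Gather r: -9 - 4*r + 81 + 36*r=32*r + 72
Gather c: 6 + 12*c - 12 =12*c - 6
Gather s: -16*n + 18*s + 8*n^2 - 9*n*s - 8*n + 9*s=8*n^2 - 24*n + s*(27 - 9*n)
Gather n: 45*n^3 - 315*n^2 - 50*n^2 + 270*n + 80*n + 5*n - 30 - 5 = 45*n^3 - 365*n^2 + 355*n - 35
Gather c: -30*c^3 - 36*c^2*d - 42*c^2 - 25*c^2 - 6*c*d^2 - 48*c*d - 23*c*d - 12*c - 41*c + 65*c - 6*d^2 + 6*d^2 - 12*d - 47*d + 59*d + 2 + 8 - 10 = -30*c^3 + c^2*(-36*d - 67) + c*(-6*d^2 - 71*d + 12)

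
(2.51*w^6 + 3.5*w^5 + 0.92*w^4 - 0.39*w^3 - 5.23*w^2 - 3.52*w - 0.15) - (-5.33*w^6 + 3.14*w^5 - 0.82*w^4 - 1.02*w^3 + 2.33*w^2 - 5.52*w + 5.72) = 7.84*w^6 + 0.36*w^5 + 1.74*w^4 + 0.63*w^3 - 7.56*w^2 + 2.0*w - 5.87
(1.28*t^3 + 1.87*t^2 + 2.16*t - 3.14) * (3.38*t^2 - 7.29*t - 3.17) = 4.3264*t^5 - 3.0106*t^4 - 10.3891*t^3 - 32.2875*t^2 + 16.0434*t + 9.9538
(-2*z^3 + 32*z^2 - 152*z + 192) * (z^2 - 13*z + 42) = -2*z^5 + 58*z^4 - 652*z^3 + 3512*z^2 - 8880*z + 8064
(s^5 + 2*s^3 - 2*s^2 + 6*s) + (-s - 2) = s^5 + 2*s^3 - 2*s^2 + 5*s - 2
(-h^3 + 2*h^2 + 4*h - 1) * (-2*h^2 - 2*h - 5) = 2*h^5 - 2*h^4 - 7*h^3 - 16*h^2 - 18*h + 5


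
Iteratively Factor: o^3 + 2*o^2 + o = (o + 1)*(o^2 + o) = (o + 1)^2*(o)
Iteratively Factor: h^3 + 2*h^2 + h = (h)*(h^2 + 2*h + 1) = h*(h + 1)*(h + 1)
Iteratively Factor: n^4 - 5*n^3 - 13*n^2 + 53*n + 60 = (n + 3)*(n^3 - 8*n^2 + 11*n + 20) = (n - 5)*(n + 3)*(n^2 - 3*n - 4) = (n - 5)*(n - 4)*(n + 3)*(n + 1)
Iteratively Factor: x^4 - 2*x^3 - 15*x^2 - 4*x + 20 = (x + 2)*(x^3 - 4*x^2 - 7*x + 10) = (x - 5)*(x + 2)*(x^2 + x - 2) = (x - 5)*(x - 1)*(x + 2)*(x + 2)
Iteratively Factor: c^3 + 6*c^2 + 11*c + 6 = (c + 1)*(c^2 + 5*c + 6) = (c + 1)*(c + 3)*(c + 2)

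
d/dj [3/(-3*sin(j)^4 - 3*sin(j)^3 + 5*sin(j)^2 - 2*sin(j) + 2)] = 3*(12*sin(j)^3 + 9*sin(j)^2 - 10*sin(j) + 2)*cos(j)/(3*sin(j)^4 + 3*sin(j)^3 - 5*sin(j)^2 + 2*sin(j) - 2)^2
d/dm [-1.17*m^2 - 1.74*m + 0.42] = -2.34*m - 1.74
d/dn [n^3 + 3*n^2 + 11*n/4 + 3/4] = 3*n^2 + 6*n + 11/4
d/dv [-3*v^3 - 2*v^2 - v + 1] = -9*v^2 - 4*v - 1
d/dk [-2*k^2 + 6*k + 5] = 6 - 4*k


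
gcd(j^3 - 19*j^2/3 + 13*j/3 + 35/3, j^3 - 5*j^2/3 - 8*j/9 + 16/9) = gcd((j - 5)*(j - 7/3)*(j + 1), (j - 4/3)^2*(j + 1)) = j + 1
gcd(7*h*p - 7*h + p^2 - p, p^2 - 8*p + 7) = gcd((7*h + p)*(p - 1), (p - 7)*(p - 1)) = p - 1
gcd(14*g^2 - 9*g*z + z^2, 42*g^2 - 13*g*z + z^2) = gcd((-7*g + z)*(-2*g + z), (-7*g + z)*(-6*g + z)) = -7*g + z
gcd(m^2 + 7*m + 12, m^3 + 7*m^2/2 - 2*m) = m + 4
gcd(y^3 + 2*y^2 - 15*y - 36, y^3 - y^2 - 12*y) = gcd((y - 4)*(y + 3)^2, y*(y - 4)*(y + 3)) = y^2 - y - 12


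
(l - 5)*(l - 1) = l^2 - 6*l + 5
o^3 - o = o*(o - 1)*(o + 1)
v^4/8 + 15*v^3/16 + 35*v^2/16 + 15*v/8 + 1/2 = (v/4 + 1)*(v/2 + 1/4)*(v + 1)*(v + 2)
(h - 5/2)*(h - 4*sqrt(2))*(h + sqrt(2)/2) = h^3 - 7*sqrt(2)*h^2/2 - 5*h^2/2 - 4*h + 35*sqrt(2)*h/4 + 10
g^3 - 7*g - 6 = (g - 3)*(g + 1)*(g + 2)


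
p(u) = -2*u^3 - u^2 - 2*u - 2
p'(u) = -6*u^2 - 2*u - 2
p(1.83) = -21.27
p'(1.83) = -25.75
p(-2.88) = 43.24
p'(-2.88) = -46.01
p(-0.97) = 0.82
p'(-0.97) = -5.71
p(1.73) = -18.81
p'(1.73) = -23.42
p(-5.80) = 366.18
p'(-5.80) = -192.24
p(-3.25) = 62.59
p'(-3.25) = -58.88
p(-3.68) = 91.49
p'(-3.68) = -75.89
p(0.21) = -2.48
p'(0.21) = -2.68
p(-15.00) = 6553.00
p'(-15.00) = -1322.00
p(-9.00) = 1393.00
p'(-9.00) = -470.00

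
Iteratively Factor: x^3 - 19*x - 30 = (x + 2)*(x^2 - 2*x - 15) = (x + 2)*(x + 3)*(x - 5)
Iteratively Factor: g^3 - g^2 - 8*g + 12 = (g + 3)*(g^2 - 4*g + 4) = (g - 2)*(g + 3)*(g - 2)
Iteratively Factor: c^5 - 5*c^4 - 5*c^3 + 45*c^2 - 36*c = (c - 3)*(c^4 - 2*c^3 - 11*c^2 + 12*c) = c*(c - 3)*(c^3 - 2*c^2 - 11*c + 12) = c*(c - 3)*(c + 3)*(c^2 - 5*c + 4) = c*(c - 3)*(c - 1)*(c + 3)*(c - 4)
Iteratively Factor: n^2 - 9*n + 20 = (n - 4)*(n - 5)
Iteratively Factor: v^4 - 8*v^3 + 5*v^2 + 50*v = (v - 5)*(v^3 - 3*v^2 - 10*v) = (v - 5)*(v + 2)*(v^2 - 5*v) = (v - 5)^2*(v + 2)*(v)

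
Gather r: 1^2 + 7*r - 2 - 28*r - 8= -21*r - 9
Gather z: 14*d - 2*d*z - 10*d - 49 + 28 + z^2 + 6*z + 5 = 4*d + z^2 + z*(6 - 2*d) - 16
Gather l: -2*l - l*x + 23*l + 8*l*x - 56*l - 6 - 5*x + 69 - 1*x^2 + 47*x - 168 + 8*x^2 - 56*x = l*(7*x - 35) + 7*x^2 - 14*x - 105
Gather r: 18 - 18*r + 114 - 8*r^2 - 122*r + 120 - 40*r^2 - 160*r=-48*r^2 - 300*r + 252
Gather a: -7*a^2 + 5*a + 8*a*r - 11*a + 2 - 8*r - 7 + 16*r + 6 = -7*a^2 + a*(8*r - 6) + 8*r + 1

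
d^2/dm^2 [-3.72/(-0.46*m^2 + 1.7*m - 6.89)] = (-1.574304*m^2 + 5.81808*m + 3.72*(0.92*m - 1.7)*(1.84*m - 3.4) - 23.580336)/(0.46*m^2 - 1.7*m + 6.89)^3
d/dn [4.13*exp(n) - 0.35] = 4.13*exp(n)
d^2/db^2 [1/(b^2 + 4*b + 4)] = 6/(b^4 + 8*b^3 + 24*b^2 + 32*b + 16)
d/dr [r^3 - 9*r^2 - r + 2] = 3*r^2 - 18*r - 1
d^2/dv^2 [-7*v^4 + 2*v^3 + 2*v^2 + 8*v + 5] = -84*v^2 + 12*v + 4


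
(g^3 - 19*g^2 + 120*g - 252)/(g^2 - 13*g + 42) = g - 6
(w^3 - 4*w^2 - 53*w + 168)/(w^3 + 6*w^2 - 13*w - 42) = (w - 8)/(w + 2)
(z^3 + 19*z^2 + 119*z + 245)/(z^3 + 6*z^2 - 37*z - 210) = (z + 7)/(z - 6)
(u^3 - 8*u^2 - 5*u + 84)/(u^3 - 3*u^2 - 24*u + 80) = (u^2 - 4*u - 21)/(u^2 + u - 20)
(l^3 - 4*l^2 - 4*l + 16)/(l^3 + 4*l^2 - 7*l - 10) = (l^2 - 2*l - 8)/(l^2 + 6*l + 5)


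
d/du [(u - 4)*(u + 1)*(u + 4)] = 3*u^2 + 2*u - 16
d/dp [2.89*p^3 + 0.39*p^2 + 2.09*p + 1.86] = 8.67*p^2 + 0.78*p + 2.09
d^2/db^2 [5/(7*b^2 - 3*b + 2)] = 10*(-49*b^2 + 21*b + (14*b - 3)^2 - 14)/(7*b^2 - 3*b + 2)^3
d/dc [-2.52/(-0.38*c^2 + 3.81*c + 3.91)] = (9.6012 - 1.9152*c)/(-0.38*c^2 + 3.81*c + 3.91)^2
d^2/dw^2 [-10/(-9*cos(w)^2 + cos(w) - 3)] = 10*(324*sin(w)^4 - 55*sin(w)^2 + 147*cos(w)/4 - 27*cos(3*w)/4 - 217)/(9*sin(w)^2 + cos(w) - 12)^3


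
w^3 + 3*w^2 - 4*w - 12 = (w - 2)*(w + 2)*(w + 3)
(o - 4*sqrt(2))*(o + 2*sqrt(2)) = o^2 - 2*sqrt(2)*o - 16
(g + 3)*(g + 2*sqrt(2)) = g^2 + 2*sqrt(2)*g + 3*g + 6*sqrt(2)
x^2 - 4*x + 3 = (x - 3)*(x - 1)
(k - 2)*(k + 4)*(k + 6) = k^3 + 8*k^2 + 4*k - 48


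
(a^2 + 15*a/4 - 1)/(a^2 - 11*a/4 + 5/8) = 2*(a + 4)/(2*a - 5)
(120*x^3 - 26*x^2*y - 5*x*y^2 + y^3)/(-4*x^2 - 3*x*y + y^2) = (-30*x^2 - x*y + y^2)/(x + y)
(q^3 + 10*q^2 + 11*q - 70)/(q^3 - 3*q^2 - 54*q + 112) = (q + 5)/(q - 8)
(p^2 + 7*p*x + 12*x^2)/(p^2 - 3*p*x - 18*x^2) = (-p - 4*x)/(-p + 6*x)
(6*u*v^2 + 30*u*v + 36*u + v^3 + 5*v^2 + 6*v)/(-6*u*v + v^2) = (-6*u*v^2 - 30*u*v - 36*u - v^3 - 5*v^2 - 6*v)/(v*(6*u - v))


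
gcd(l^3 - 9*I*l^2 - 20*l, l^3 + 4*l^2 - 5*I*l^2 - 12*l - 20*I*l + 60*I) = l - 5*I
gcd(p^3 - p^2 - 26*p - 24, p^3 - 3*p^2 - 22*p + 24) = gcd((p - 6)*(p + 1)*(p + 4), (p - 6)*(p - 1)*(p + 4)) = p^2 - 2*p - 24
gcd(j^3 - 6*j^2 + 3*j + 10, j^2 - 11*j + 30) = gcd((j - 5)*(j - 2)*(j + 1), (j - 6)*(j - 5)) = j - 5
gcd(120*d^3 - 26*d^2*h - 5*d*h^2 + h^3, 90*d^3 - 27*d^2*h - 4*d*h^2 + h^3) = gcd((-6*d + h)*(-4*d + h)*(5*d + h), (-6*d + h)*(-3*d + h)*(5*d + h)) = 30*d^2 + d*h - h^2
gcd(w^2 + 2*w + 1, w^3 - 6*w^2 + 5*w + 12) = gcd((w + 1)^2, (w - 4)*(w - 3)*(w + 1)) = w + 1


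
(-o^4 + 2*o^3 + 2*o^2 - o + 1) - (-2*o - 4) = -o^4 + 2*o^3 + 2*o^2 + o + 5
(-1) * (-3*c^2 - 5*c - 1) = 3*c^2 + 5*c + 1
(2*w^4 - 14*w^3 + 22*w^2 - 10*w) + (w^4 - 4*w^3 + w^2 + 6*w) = 3*w^4 - 18*w^3 + 23*w^2 - 4*w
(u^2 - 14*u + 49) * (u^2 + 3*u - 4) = u^4 - 11*u^3 + 3*u^2 + 203*u - 196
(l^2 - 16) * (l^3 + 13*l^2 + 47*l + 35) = l^5 + 13*l^4 + 31*l^3 - 173*l^2 - 752*l - 560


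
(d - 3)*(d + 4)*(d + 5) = d^3 + 6*d^2 - 7*d - 60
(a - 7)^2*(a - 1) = a^3 - 15*a^2 + 63*a - 49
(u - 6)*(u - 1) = u^2 - 7*u + 6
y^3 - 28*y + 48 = (y - 4)*(y - 2)*(y + 6)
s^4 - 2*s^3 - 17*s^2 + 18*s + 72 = (s - 4)*(s - 3)*(s + 2)*(s + 3)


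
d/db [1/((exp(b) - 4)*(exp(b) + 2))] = 2*(1 - exp(b))*exp(b)/(exp(4*b) - 4*exp(3*b) - 12*exp(2*b) + 32*exp(b) + 64)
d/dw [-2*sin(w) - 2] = -2*cos(w)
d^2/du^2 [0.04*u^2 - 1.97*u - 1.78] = 0.0800000000000000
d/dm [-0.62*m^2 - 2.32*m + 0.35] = -1.24*m - 2.32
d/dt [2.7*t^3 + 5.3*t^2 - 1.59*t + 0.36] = 8.1*t^2 + 10.6*t - 1.59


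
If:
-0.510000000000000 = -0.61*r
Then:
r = 0.84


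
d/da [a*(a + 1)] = 2*a + 1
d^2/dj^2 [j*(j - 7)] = 2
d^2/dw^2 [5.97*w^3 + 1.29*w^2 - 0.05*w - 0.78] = 35.82*w + 2.58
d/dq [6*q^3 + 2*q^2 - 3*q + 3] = 18*q^2 + 4*q - 3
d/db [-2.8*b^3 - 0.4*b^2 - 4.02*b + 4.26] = -8.4*b^2 - 0.8*b - 4.02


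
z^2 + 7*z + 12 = (z + 3)*(z + 4)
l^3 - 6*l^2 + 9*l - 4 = (l - 4)*(l - 1)^2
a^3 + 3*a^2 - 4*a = a*(a - 1)*(a + 4)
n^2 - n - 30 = (n - 6)*(n + 5)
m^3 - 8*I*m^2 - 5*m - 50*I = (m - 5*I)^2*(m + 2*I)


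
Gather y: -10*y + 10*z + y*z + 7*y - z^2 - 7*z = y*(z - 3) - z^2 + 3*z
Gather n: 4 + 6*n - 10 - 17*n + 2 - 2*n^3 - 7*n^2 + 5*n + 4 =-2*n^3 - 7*n^2 - 6*n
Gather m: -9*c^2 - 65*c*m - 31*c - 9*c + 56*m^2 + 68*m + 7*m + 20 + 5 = -9*c^2 - 40*c + 56*m^2 + m*(75 - 65*c) + 25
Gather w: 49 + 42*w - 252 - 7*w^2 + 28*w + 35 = -7*w^2 + 70*w - 168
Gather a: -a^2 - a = -a^2 - a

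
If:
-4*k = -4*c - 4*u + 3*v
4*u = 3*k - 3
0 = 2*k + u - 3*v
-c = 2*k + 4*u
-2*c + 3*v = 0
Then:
No Solution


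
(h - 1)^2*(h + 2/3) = h^3 - 4*h^2/3 - h/3 + 2/3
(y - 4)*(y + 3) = y^2 - y - 12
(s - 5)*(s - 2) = s^2 - 7*s + 10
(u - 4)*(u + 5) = u^2 + u - 20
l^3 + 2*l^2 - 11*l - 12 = (l - 3)*(l + 1)*(l + 4)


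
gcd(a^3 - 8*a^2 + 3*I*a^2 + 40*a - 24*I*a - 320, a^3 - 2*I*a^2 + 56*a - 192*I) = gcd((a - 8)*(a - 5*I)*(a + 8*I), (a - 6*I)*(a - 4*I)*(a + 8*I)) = a + 8*I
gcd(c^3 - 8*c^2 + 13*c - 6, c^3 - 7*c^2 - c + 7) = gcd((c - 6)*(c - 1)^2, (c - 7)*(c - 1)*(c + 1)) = c - 1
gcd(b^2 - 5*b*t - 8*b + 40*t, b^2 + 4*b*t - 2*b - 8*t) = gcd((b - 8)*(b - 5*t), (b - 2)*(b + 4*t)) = 1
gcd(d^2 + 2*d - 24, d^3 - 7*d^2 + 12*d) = d - 4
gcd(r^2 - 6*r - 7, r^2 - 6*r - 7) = r^2 - 6*r - 7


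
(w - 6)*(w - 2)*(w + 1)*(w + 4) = w^4 - 3*w^3 - 24*w^2 + 28*w + 48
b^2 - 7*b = b*(b - 7)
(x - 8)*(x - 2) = x^2 - 10*x + 16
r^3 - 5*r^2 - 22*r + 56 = (r - 7)*(r - 2)*(r + 4)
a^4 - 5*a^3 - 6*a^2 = a^2*(a - 6)*(a + 1)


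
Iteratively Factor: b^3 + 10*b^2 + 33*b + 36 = (b + 4)*(b^2 + 6*b + 9) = (b + 3)*(b + 4)*(b + 3)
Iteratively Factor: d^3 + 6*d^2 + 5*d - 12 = (d + 4)*(d^2 + 2*d - 3) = (d + 3)*(d + 4)*(d - 1)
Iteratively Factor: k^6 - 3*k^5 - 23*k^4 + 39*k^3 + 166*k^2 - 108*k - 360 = (k + 3)*(k^5 - 6*k^4 - 5*k^3 + 54*k^2 + 4*k - 120) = (k - 5)*(k + 3)*(k^4 - k^3 - 10*k^2 + 4*k + 24) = (k - 5)*(k + 2)*(k + 3)*(k^3 - 3*k^2 - 4*k + 12) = (k - 5)*(k + 2)^2*(k + 3)*(k^2 - 5*k + 6) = (k - 5)*(k - 2)*(k + 2)^2*(k + 3)*(k - 3)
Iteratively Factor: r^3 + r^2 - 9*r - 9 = (r - 3)*(r^2 + 4*r + 3) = (r - 3)*(r + 3)*(r + 1)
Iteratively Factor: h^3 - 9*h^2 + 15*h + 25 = (h + 1)*(h^2 - 10*h + 25) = (h - 5)*(h + 1)*(h - 5)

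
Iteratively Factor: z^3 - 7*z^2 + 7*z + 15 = (z + 1)*(z^2 - 8*z + 15) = (z - 3)*(z + 1)*(z - 5)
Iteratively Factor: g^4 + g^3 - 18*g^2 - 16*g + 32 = (g + 4)*(g^3 - 3*g^2 - 6*g + 8) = (g + 2)*(g + 4)*(g^2 - 5*g + 4) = (g - 1)*(g + 2)*(g + 4)*(g - 4)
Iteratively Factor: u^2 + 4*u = (u + 4)*(u)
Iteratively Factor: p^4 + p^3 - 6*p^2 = (p)*(p^3 + p^2 - 6*p) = p*(p + 3)*(p^2 - 2*p) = p*(p - 2)*(p + 3)*(p)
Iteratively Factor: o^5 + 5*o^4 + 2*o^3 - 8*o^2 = (o)*(o^4 + 5*o^3 + 2*o^2 - 8*o) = o*(o + 2)*(o^3 + 3*o^2 - 4*o) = o^2*(o + 2)*(o^2 + 3*o - 4) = o^2*(o - 1)*(o + 2)*(o + 4)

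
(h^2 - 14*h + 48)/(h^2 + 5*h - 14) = (h^2 - 14*h + 48)/(h^2 + 5*h - 14)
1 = 1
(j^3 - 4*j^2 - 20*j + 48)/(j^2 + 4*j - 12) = (j^2 - 2*j - 24)/(j + 6)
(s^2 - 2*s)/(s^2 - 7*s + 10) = s/(s - 5)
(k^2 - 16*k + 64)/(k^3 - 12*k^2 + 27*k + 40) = (k - 8)/(k^2 - 4*k - 5)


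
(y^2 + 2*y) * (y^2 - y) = y^4 + y^3 - 2*y^2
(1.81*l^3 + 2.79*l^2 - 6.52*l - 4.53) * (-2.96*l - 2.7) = -5.3576*l^4 - 13.1454*l^3 + 11.7662*l^2 + 31.0128*l + 12.231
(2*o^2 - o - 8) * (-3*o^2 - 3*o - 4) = -6*o^4 - 3*o^3 + 19*o^2 + 28*o + 32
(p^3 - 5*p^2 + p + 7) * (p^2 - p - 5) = p^5 - 6*p^4 + p^3 + 31*p^2 - 12*p - 35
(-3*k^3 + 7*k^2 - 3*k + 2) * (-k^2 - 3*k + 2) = 3*k^5 + 2*k^4 - 24*k^3 + 21*k^2 - 12*k + 4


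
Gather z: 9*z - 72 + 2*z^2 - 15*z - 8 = 2*z^2 - 6*z - 80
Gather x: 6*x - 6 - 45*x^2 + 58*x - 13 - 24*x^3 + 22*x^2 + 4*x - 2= -24*x^3 - 23*x^2 + 68*x - 21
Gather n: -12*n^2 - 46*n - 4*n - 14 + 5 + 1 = -12*n^2 - 50*n - 8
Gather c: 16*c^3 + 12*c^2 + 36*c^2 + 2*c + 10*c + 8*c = 16*c^3 + 48*c^2 + 20*c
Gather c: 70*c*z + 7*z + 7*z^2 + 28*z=70*c*z + 7*z^2 + 35*z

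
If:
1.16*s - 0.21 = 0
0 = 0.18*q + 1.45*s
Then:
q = -1.46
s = 0.18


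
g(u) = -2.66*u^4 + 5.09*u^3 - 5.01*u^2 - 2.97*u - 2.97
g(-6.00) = -4712.31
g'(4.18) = -555.14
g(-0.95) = -11.20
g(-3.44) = -631.73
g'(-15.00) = 39493.08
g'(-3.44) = 645.33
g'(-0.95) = 29.45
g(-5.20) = -2783.58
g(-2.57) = -230.87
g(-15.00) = -152926.92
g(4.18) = -543.23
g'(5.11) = -1075.17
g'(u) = -10.64*u^3 + 15.27*u^2 - 10.02*u - 2.97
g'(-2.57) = 304.25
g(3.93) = -417.60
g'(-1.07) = 38.27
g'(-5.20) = 1958.10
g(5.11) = -1283.49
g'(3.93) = -452.34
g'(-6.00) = 2905.11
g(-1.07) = -15.25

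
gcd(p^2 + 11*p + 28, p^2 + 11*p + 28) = p^2 + 11*p + 28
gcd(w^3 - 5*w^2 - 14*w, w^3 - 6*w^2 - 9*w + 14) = w^2 - 5*w - 14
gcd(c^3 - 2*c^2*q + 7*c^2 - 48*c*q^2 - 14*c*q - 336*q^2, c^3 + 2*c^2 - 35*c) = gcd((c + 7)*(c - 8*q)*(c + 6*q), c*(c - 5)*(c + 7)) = c + 7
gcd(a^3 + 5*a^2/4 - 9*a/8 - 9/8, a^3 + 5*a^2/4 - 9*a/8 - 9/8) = a^3 + 5*a^2/4 - 9*a/8 - 9/8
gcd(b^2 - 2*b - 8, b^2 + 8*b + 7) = 1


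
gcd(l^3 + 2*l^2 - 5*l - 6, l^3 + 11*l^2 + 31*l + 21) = l^2 + 4*l + 3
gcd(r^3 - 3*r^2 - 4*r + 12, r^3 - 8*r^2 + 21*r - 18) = r^2 - 5*r + 6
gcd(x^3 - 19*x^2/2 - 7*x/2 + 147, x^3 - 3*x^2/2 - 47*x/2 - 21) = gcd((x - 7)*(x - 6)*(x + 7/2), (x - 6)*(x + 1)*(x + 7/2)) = x^2 - 5*x/2 - 21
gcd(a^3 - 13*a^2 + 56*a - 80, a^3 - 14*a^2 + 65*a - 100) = a^2 - 9*a + 20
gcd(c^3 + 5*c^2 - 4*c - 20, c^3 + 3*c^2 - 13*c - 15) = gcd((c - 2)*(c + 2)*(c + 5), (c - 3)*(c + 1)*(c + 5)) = c + 5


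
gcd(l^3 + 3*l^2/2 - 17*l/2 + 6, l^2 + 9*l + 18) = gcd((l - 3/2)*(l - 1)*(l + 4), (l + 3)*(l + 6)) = 1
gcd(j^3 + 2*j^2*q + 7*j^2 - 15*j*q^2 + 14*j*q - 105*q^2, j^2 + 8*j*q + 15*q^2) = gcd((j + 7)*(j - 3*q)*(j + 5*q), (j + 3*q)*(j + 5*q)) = j + 5*q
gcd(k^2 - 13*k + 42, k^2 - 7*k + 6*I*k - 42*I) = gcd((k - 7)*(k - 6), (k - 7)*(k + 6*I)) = k - 7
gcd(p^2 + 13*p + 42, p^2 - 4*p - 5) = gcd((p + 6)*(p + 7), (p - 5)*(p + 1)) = 1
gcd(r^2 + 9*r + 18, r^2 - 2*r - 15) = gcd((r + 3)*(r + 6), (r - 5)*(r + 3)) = r + 3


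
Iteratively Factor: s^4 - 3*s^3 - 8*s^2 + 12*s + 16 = (s - 4)*(s^3 + s^2 - 4*s - 4) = (s - 4)*(s + 1)*(s^2 - 4) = (s - 4)*(s + 1)*(s + 2)*(s - 2)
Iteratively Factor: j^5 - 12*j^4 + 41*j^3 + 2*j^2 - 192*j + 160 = (j + 2)*(j^4 - 14*j^3 + 69*j^2 - 136*j + 80) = (j - 4)*(j + 2)*(j^3 - 10*j^2 + 29*j - 20) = (j - 4)*(j - 1)*(j + 2)*(j^2 - 9*j + 20) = (j - 5)*(j - 4)*(j - 1)*(j + 2)*(j - 4)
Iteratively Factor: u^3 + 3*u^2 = (u)*(u^2 + 3*u) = u*(u + 3)*(u)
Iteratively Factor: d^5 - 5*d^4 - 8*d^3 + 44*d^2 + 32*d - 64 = (d - 4)*(d^4 - d^3 - 12*d^2 - 4*d + 16) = (d - 4)^2*(d^3 + 3*d^2 - 4) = (d - 4)^2*(d + 2)*(d^2 + d - 2) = (d - 4)^2*(d - 1)*(d + 2)*(d + 2)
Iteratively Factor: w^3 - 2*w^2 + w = (w - 1)*(w^2 - w) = (w - 1)^2*(w)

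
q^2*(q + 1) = q^3 + q^2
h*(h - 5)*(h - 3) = h^3 - 8*h^2 + 15*h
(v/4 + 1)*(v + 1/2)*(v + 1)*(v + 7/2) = v^4/4 + 9*v^3/4 + 103*v^2/16 + 99*v/16 + 7/4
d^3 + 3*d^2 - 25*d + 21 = (d - 3)*(d - 1)*(d + 7)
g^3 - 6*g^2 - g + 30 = (g - 5)*(g - 3)*(g + 2)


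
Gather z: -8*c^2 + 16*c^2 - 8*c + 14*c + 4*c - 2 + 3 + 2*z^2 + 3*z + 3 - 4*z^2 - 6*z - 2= 8*c^2 + 10*c - 2*z^2 - 3*z + 2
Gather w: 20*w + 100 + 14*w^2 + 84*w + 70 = 14*w^2 + 104*w + 170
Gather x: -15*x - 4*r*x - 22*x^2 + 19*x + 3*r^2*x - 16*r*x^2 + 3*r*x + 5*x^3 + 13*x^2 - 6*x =5*x^3 + x^2*(-16*r - 9) + x*(3*r^2 - r - 2)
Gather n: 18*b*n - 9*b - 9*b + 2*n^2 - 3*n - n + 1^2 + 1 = -18*b + 2*n^2 + n*(18*b - 4) + 2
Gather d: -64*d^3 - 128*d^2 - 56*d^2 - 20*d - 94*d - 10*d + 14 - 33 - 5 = -64*d^3 - 184*d^2 - 124*d - 24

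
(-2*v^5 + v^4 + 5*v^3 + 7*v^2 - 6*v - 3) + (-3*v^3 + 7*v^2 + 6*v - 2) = -2*v^5 + v^4 + 2*v^3 + 14*v^2 - 5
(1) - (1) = 0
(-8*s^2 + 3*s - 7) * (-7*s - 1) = 56*s^3 - 13*s^2 + 46*s + 7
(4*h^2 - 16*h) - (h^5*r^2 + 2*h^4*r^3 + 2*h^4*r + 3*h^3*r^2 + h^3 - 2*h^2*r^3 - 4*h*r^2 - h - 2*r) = -h^5*r^2 - 2*h^4*r^3 - 2*h^4*r - 3*h^3*r^2 - h^3 + 2*h^2*r^3 + 4*h^2 + 4*h*r^2 - 15*h + 2*r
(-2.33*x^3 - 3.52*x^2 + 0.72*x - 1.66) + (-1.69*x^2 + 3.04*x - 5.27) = -2.33*x^3 - 5.21*x^2 + 3.76*x - 6.93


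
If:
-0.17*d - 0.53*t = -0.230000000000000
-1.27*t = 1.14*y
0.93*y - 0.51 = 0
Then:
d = 2.89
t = -0.49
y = 0.55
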